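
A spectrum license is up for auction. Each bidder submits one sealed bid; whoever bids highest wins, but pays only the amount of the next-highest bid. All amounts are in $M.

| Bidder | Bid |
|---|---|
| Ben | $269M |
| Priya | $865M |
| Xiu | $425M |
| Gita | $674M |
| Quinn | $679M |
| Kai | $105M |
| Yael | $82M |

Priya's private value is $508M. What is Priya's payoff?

Highest bid: Priya at $865M, so Priya wins.
Second-highest bid: Quinn at $679M — that is the price the winner pays.
Priya's payoff = value − price = $508M − $679M = −$171M.

−$171M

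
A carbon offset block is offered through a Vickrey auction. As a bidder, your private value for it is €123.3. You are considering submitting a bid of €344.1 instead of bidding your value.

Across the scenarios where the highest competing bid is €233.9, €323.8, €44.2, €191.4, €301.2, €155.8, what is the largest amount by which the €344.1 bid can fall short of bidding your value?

€200.5

€233.9: truthful gives €0, deviation gives −€110.6 → loss €110.6.
€323.8: truthful gives €0, deviation gives −€200.5 → loss €200.5.
€44.2: same outcome either way → loss €0.
€191.4: truthful gives €0, deviation gives −€68.1 → loss €68.1.
€301.2: truthful gives €0, deviation gives −€177.9 → loss €177.9.
€155.8: truthful gives €0, deviation gives −€32.5 → loss €32.5.
Maximum loss: €200.5.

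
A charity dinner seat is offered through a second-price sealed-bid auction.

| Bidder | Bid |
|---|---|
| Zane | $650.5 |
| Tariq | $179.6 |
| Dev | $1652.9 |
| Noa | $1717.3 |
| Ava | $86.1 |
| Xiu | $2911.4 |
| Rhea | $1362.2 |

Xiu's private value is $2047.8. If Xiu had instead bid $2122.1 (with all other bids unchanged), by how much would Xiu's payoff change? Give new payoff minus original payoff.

$0

The highest bid among the other bidders is $1717.3; Xiu's bid doesn't change that.
Original bid $2911.4: Xiu is highest, pays the top rival bid $1717.3; payoff $2047.8 − $1717.3 = $330.5.
Alternative bid $2122.1: Xiu is highest, pays the top rival bid $1717.3; payoff $2047.8 − $1717.3 = $330.5.
Change in payoff = $330.5 − ($330.5) = $0.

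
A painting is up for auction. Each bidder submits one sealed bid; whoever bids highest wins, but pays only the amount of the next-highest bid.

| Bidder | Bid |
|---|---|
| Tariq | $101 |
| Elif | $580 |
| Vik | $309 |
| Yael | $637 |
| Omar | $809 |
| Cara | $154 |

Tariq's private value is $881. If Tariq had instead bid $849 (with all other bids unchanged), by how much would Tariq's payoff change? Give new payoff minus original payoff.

The highest bid among the other bidders is $809; Tariq's bid doesn't change that.
Original bid $101: Tariq is not highest (top rival bid is $809); payoff $0.
Alternative bid $849: Tariq is highest, pays the top rival bid $809; payoff $881 − $809 = $72.
Change in payoff = $72 − ($0) = $72.

$72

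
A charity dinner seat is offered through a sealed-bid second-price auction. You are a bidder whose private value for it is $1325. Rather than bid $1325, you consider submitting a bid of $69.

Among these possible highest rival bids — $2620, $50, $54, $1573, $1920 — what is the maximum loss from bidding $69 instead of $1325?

$2620: same outcome either way → loss $0.
$50: same outcome either way → loss $0.
$54: same outcome either way → loss $0.
$1573: same outcome either way → loss $0.
$1920: same outcome either way → loss $0.
Maximum loss: $0.

$0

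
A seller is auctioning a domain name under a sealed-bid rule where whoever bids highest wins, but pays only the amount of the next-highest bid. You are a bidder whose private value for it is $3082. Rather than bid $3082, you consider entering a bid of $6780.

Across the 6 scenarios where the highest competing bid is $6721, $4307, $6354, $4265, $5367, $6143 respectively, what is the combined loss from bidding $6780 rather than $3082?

$14665

The deviation costs you only when the competing bid falls strictly between $3082 and $6780; elsewhere both bids give the same outcome.
$6721: truthful payoff $0, deviation payoff −$3639 → loss $3639.
$4307: truthful payoff $0, deviation payoff −$1225 → loss $1225.
$6354: truthful payoff $0, deviation payoff −$3272 → loss $3272.
$4265: truthful payoff $0, deviation payoff −$1183 → loss $1183.
$5367: truthful payoff $0, deviation payoff −$2285 → loss $2285.
$6143: truthful payoff $0, deviation payoff −$3061 → loss $3061.
Total loss = $3639 + $1225 + $3272 + $1183 + $2285 + $3061 = $14665.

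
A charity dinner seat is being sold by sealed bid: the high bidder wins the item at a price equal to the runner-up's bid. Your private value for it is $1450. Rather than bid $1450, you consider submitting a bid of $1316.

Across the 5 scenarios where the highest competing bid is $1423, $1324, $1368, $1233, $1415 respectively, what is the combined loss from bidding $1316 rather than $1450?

$270

The deviation costs you only when the competing bid falls strictly between $1316 and $1450; elsewhere both bids give the same outcome.
$1423: truthful payoff $27, deviation payoff $0 → loss $27.
$1324: truthful payoff $126, deviation payoff $0 → loss $126.
$1368: truthful payoff $82, deviation payoff $0 → loss $82.
$1233: outcomes coincide → loss $0.
$1415: truthful payoff $35, deviation payoff $0 → loss $35.
Total loss = $27 + $126 + $82 + $35 = $270.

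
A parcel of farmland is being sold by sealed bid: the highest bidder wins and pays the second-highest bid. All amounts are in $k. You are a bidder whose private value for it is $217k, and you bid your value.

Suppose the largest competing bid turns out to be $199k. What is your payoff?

Your bid $217k exceeds the highest competing bid $199k, so you win.
In a second-price auction the winner pays the second-highest bid, $199k.
Payoff = value − price = $217k − $199k = $18k.

$18k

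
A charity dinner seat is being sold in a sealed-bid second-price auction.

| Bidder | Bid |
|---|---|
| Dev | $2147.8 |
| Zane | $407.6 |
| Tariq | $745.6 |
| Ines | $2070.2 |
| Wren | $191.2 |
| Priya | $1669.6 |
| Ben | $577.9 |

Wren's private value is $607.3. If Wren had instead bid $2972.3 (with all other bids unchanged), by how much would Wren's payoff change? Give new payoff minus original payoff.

The highest bid among the other bidders is $2147.8; Wren's bid doesn't change that.
Original bid $191.2: Wren is not highest (top rival bid is $2147.8); payoff $0.
Alternative bid $2972.3: Wren is highest, pays the top rival bid $2147.8; payoff $607.3 − $2147.8 = −$1540.5.
Change in payoff = −$1540.5 − ($0) = −$1540.5.

−$1540.5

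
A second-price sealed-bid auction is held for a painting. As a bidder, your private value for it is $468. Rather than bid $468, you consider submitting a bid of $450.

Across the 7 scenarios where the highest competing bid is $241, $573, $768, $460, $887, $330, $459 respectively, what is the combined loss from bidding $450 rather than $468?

$17

The deviation costs you only when the competing bid falls strictly between $450 and $468; elsewhere both bids give the same outcome.
$241: outcomes coincide → loss $0.
$573: outcomes coincide → loss $0.
$768: outcomes coincide → loss $0.
$460: truthful payoff $8, deviation payoff $0 → loss $8.
$887: outcomes coincide → loss $0.
$330: outcomes coincide → loss $0.
$459: truthful payoff $9, deviation payoff $0 → loss $9.
Total loss = $8 + $9 = $17.
In a second-price auction your bid sets only whether you win, not what you pay, so bidding your true value is weakly dominant.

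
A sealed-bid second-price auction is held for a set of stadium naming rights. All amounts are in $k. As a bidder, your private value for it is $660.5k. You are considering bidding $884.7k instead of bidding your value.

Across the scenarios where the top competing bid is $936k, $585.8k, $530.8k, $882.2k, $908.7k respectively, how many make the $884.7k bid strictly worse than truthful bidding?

1

The deviation hurts exactly when the highest competing bid lies strictly between $660.5k and $884.7k — overbidding then wins at a price above your value.
$936k: above both → same outcome either way.
$585.8k: below both → same outcome either way.
$530.8k: below both → same outcome either way.
$882.2k: inside the interval → strictly worse (loss $221.7k).
$908.7k: above both → same outcome either way.
Count: 1.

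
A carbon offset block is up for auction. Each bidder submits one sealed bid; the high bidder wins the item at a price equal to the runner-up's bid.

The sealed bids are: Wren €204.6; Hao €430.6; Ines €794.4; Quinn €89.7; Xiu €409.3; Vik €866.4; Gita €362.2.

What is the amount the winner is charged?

Highest bid: Vik at €866.4, so Vik wins.
Second-highest bid: Ines at €794.4 — that is the price the winner pays.

€794.4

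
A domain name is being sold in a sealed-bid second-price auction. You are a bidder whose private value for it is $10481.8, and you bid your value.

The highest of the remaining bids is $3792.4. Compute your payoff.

$6689.4

Your bid $10481.8 exceeds the highest competing bid $3792.4, so you win.
In a second-price auction the winner pays the second-highest bid, $3792.4.
Payoff = value − price = $10481.8 − $3792.4 = $6689.4.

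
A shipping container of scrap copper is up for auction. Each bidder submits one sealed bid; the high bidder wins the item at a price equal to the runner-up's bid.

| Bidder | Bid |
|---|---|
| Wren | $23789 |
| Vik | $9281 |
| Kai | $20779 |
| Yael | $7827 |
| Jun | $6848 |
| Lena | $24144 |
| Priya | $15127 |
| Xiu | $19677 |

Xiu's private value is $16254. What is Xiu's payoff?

$0

Highest bid: Lena at $24144, so Lena wins.
Second-highest bid: Wren at $23789 — that is the price the winner pays.
Xiu did not win, so Xiu pays nothing and receives nothing: payoff $0.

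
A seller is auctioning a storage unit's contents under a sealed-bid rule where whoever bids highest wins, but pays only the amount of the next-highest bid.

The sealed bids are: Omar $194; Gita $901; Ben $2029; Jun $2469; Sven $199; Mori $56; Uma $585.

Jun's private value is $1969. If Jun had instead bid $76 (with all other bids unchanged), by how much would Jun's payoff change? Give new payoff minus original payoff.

The highest bid among the other bidders is $2029; Jun's bid doesn't change that.
Original bid $2469: Jun is highest, pays the top rival bid $2029; payoff $1969 − $2029 = −$60.
Alternative bid $76: Jun is not highest (top rival bid is $2029); payoff $0.
Change in payoff = $0 − (−$60) = $60.

$60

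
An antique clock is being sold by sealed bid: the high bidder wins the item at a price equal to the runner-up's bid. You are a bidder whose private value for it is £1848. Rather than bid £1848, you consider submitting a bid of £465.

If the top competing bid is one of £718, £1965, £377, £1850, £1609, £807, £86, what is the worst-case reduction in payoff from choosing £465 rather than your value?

£718: truthful gives £1130, deviation gives £0 → loss £1130.
£1965: same outcome either way → loss £0.
£377: same outcome either way → loss £0.
£1850: same outcome either way → loss £0.
£1609: truthful gives £239, deviation gives £0 → loss £239.
£807: truthful gives £1041, deviation gives £0 → loss £1041.
£86: same outcome either way → loss £0.
Maximum loss: £1130.

£1130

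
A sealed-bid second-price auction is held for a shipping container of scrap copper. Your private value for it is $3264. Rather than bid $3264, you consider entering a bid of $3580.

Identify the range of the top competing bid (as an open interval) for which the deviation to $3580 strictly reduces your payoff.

If the competing bid is below $3264, both bids win at the same price — no difference.
If it is above $3580, both bids lose — no difference.
If it lies strictly between $3264 and $3580, bidding your value loses (payoff 0) while bidding $3580 wins at a price above your value (payoff negative).
So the deviation strictly hurts on the open interval ($3264, $3580).

($3264, $3580)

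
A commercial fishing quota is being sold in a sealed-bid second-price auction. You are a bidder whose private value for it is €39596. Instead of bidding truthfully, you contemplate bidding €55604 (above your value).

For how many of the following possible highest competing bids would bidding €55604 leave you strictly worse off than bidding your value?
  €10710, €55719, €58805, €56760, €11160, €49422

The deviation hurts exactly when the highest competing bid lies strictly between €39596 and €55604 — overbidding then wins at a price above your value.
€10710: below both → same outcome either way.
€55719: above both → same outcome either way.
€58805: above both → same outcome either way.
€56760: above both → same outcome either way.
€11160: below both → same outcome either way.
€49422: inside the interval → strictly worse (loss €9826).
Count: 1.

1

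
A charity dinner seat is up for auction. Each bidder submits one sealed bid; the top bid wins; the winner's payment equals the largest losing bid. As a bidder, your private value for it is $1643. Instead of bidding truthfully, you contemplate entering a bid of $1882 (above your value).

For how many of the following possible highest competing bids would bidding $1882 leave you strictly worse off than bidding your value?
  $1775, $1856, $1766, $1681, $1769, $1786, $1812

7

The deviation hurts exactly when the highest competing bid lies strictly between $1643 and $1882 — overbidding then wins at a price above your value.
$1775: inside the interval → strictly worse (loss $132).
$1856: inside the interval → strictly worse (loss $213).
$1766: inside the interval → strictly worse (loss $123).
$1681: inside the interval → strictly worse (loss $38).
$1769: inside the interval → strictly worse (loss $126).
$1786: inside the interval → strictly worse (loss $143).
$1812: inside the interval → strictly worse (loss $169).
Count: 7.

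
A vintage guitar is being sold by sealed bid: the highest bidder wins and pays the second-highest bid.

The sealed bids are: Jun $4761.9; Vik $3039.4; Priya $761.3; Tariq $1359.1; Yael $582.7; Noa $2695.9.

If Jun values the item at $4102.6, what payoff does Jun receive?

Highest bid: Jun at $4761.9, so Jun wins.
Second-highest bid: Vik at $3039.4 — that is the price the winner pays.
Jun's payoff = value − price = $4102.6 − $3039.4 = $1063.2.

$1063.2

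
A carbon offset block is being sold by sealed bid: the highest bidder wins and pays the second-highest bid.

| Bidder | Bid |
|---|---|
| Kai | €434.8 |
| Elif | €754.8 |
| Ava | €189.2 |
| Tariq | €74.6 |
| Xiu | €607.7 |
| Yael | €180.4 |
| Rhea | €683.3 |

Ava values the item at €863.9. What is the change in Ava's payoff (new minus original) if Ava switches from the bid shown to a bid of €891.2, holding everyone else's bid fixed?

€109.1

The highest bid among the other bidders is €754.8; Ava's bid doesn't change that.
Original bid €189.2: Ava is not highest (top rival bid is €754.8); payoff €0.
Alternative bid €891.2: Ava is highest, pays the top rival bid €754.8; payoff €863.9 − €754.8 = €109.1.
Change in payoff = €109.1 − (€0) = €109.1.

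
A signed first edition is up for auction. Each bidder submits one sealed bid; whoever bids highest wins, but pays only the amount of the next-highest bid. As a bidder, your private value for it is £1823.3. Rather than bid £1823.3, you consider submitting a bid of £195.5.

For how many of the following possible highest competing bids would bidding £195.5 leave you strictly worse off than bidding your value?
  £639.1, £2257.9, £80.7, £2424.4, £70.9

1

The deviation hurts exactly when the highest competing bid lies strictly between £195.5 and £1823.3 — underbidding then forfeits a profitable win.
£639.1: inside the interval → strictly worse (loss £1184.2).
£2257.9: above both → same outcome either way.
£80.7: below both → same outcome either way.
£2424.4: above both → same outcome either way.
£70.9: below both → same outcome either way.
Count: 1.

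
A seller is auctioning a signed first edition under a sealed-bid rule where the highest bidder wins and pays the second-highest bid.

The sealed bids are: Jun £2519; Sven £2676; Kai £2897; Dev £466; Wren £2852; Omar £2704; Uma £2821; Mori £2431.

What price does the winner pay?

£2852

Highest bid: Kai at £2897, so Kai wins.
Second-highest bid: Wren at £2852 — that is the price the winner pays.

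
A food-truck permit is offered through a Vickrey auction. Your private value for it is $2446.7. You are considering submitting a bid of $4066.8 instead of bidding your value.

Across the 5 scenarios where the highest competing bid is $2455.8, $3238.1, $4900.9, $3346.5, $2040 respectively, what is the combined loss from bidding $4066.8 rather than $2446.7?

$1700.3

The deviation costs you only when the competing bid falls strictly between $2446.7 and $4066.8; elsewhere both bids give the same outcome.
$2455.8: truthful payoff $0, deviation payoff −$9.1 → loss $9.1.
$3238.1: truthful payoff $0, deviation payoff −$791.4 → loss $791.4.
$4900.9: outcomes coincide → loss $0.
$3346.5: truthful payoff $0, deviation payoff −$899.8 → loss $899.8.
$2040: outcomes coincide → loss $0.
Total loss = $9.1 + $791.4 + $899.8 = $1700.3.
Truthful bidding weakly dominates here: raising your bid can only win items priced above your value, and lowering it can only forfeit items priced below.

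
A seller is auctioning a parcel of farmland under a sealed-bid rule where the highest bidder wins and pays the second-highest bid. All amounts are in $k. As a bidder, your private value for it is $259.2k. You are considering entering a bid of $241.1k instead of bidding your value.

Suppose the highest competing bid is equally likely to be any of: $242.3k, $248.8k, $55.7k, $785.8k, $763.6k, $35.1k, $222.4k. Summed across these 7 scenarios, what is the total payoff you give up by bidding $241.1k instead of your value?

The deviation costs you only when the competing bid falls strictly between $241.1k and $259.2k; elsewhere both bids give the same outcome.
$242.3k: truthful payoff $16.9k, deviation payoff $0k → loss $16.9k.
$248.8k: truthful payoff $10.4k, deviation payoff $0k → loss $10.4k.
$55.7k: outcomes coincide → loss $0k.
$785.8k: outcomes coincide → loss $0k.
$763.6k: outcomes coincide → loss $0k.
$35.1k: outcomes coincide → loss $0k.
$222.4k: outcomes coincide → loss $0k.
Total loss = $16.9k + $10.4k = $27.3k.

$27.3k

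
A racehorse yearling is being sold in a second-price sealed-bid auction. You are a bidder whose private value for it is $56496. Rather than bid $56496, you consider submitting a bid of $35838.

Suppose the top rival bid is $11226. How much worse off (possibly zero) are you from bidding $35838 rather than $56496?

$0

Bidding your value $56496: you win (since $56496 > $11226) and pay $11226. Payoff $45270.
Bidding $35838: you win and pay $11226. Payoff $56496 − $11226 = $45270.
Difference = $45270 − $45270 = $0; both bids lead to the same outcome because the competing bid is below both your value and your alternative bid.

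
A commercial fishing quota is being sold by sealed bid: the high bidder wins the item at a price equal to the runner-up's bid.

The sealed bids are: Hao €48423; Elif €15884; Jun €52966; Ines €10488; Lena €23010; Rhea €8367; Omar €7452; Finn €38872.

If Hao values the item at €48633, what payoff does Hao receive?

Highest bid: Jun at €52966, so Jun wins.
Second-highest bid: Hao at €48423 — that is the price the winner pays.
Hao did not win, so Hao pays nothing and receives nothing: payoff €0.

€0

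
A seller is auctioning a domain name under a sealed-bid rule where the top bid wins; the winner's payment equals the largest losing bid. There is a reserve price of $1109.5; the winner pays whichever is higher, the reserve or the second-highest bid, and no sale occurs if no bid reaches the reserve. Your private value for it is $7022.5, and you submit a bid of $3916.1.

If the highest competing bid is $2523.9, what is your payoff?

Your bid $3916.1 is the highest and exceeds the reserve.
Price = max(second-highest bid, reserve) = max($2523.9, $1109.5) = $2523.9.
Payoff = $7022.5 − $2523.9 = $4498.6.

$4498.6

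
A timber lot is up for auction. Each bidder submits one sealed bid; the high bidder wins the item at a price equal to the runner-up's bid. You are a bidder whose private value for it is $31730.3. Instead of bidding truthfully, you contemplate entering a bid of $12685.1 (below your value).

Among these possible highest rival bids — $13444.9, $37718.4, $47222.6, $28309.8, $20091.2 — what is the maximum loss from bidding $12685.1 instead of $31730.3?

$13444.9: truthful gives $18285.4, deviation gives $0 → loss $18285.4.
$37718.4: same outcome either way → loss $0.
$47222.6: same outcome either way → loss $0.
$28309.8: truthful gives $3420.5, deviation gives $0 → loss $3420.5.
$20091.2: truthful gives $11639.1, deviation gives $0 → loss $11639.1.
Maximum loss: $18285.4.

$18285.4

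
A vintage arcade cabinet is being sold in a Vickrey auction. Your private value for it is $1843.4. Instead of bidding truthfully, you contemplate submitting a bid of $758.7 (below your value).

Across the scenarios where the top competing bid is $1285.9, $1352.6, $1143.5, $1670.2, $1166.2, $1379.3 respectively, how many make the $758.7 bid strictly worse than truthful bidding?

6

The deviation hurts exactly when the highest competing bid lies strictly between $758.7 and $1843.4 — underbidding then forfeits a profitable win.
$1285.9: inside the interval → strictly worse (loss $557.5).
$1352.6: inside the interval → strictly worse (loss $490.8).
$1143.5: inside the interval → strictly worse (loss $699.9).
$1670.2: inside the interval → strictly worse (loss $173.2).
$1166.2: inside the interval → strictly worse (loss $677.2).
$1379.3: inside the interval → strictly worse (loss $464.1).
Count: 6.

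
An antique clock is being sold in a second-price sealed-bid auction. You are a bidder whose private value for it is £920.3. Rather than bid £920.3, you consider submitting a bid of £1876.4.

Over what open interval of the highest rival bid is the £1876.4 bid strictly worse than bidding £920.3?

If the competing bid is below £920.3, both bids win at the same price — no difference.
If it is above £1876.4, both bids lose — no difference.
If it lies strictly between £920.3 and £1876.4, bidding your value loses (payoff 0) while bidding £1876.4 wins at a price above your value (payoff negative).
So the deviation strictly hurts on the open interval (£920.3, £1876.4).
Truthful bidding weakly dominates here: raising your bid can only win items priced above your value, and lowering it can only forfeit items priced below.

(£920.3, £1876.4)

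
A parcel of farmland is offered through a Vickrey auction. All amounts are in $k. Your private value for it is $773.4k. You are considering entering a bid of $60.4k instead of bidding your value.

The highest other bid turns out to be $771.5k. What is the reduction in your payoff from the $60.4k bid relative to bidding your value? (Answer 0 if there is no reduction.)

$1.9k

Bidding your value $773.4k: you win (since $773.4k > $771.5k) and pay $771.5k. Payoff $1.9k.
Bidding $60.4k: you lose. Payoff $0k.
The competing bid $771.5k lies between your shaded bid and your value, so underbidding forfeits an item you could have won at a profitable price.
Loss from deviating = $1.9k − ($0k) = $1.9k.
Truthful bidding weakly dominates here: raising your bid can only win items priced above your value, and lowering it can only forfeit items priced below.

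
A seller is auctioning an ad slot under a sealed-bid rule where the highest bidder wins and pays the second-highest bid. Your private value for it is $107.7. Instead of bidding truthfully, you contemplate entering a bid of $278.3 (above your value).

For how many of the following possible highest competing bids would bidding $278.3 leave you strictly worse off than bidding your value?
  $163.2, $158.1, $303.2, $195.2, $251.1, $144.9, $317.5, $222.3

6

The deviation hurts exactly when the highest competing bid lies strictly between $107.7 and $278.3 — overbidding then wins at a price above your value.
$163.2: inside the interval → strictly worse (loss $55.5).
$158.1: inside the interval → strictly worse (loss $50.4).
$303.2: above both → same outcome either way.
$195.2: inside the interval → strictly worse (loss $87.5).
$251.1: inside the interval → strictly worse (loss $143.4).
$144.9: inside the interval → strictly worse (loss $37.2).
$317.5: above both → same outcome either way.
$222.3: inside the interval → strictly worse (loss $114.6).
Count: 6.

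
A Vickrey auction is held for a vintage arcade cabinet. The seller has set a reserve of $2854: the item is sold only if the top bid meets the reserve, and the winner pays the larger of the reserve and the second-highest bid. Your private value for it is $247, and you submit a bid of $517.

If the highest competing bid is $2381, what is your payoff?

$0

Your bid $517 is below the highest competing bid $2381, so you lose. Payoff $0.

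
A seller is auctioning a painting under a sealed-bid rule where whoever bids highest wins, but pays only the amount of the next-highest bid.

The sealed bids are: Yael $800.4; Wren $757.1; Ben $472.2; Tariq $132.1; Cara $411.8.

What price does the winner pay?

Highest bid: Yael at $800.4, so Yael wins.
Second-highest bid: Wren at $757.1 — that is the price the winner pays.

$757.1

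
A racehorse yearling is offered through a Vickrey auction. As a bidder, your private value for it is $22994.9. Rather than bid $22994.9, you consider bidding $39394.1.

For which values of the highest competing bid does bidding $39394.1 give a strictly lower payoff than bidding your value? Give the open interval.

If the competing bid is below $22994.9, both bids win at the same price — no difference.
If it is above $39394.1, both bids lose — no difference.
If it lies strictly between $22994.9 and $39394.1, bidding your value loses (payoff 0) while bidding $39394.1 wins at a price above your value (payoff negative).
So the deviation strictly hurts on the open interval ($22994.9, $39394.1).

($22994.9, $39394.1)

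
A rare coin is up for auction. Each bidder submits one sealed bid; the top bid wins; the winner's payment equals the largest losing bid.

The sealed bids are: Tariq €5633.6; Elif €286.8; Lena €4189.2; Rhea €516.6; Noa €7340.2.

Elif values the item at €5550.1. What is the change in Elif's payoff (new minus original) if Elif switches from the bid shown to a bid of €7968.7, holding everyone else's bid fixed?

The highest bid among the other bidders is €7340.2; Elif's bid doesn't change that.
Original bid €286.8: Elif is not highest (top rival bid is €7340.2); payoff €0.
Alternative bid €7968.7: Elif is highest, pays the top rival bid €7340.2; payoff €5550.1 − €7340.2 = −€1790.1.
Change in payoff = −€1790.1 − (€0) = −€1790.1.

−€1790.1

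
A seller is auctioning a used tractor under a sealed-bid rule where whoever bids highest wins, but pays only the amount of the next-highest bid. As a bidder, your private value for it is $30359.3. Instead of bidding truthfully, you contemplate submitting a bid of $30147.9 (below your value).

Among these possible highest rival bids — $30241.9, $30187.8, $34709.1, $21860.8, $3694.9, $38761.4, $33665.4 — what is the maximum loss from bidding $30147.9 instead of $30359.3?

$171.5

$30241.9: truthful gives $117.4, deviation gives $0 → loss $117.4.
$30187.8: truthful gives $171.5, deviation gives $0 → loss $171.5.
$34709.1: same outcome either way → loss $0.
$21860.8: same outcome either way → loss $0.
$3694.9: same outcome either way → loss $0.
$38761.4: same outcome either way → loss $0.
$33665.4: same outcome either way → loss $0.
Maximum loss: $171.5.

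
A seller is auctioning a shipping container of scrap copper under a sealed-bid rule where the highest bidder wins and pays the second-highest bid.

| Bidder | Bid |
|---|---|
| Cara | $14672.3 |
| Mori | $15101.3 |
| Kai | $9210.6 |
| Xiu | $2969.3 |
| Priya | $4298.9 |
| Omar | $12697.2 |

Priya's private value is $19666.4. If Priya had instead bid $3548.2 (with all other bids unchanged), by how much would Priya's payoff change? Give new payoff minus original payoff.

$0

The highest bid among the other bidders is $15101.3; Priya's bid doesn't change that.
Original bid $4298.9: Priya is not highest (top rival bid is $15101.3); payoff $0.
Alternative bid $3548.2: Priya is not highest (top rival bid is $15101.3); payoff $0.
Change in payoff = $0 − ($0) = $0.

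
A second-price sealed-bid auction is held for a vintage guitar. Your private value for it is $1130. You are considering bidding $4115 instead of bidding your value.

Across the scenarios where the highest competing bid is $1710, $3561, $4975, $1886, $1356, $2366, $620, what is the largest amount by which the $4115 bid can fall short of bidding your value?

$2431

$1710: truthful gives $0, deviation gives −$580 → loss $580.
$3561: truthful gives $0, deviation gives −$2431 → loss $2431.
$4975: same outcome either way → loss $0.
$1886: truthful gives $0, deviation gives −$756 → loss $756.
$1356: truthful gives $0, deviation gives −$226 → loss $226.
$2366: truthful gives $0, deviation gives −$1236 → loss $1236.
$620: same outcome either way → loss $0.
Maximum loss: $2431.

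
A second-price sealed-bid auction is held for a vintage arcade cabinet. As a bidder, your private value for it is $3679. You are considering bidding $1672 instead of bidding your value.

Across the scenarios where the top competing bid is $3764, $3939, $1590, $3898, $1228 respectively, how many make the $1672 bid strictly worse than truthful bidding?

The deviation hurts exactly when the highest competing bid lies strictly between $1672 and $3679 — underbidding then forfeits a profitable win.
$3764: above both → same outcome either way.
$3939: above both → same outcome either way.
$1590: below both → same outcome either way.
$3898: above both → same outcome either way.
$1228: below both → same outcome either way.
Count: 0.

0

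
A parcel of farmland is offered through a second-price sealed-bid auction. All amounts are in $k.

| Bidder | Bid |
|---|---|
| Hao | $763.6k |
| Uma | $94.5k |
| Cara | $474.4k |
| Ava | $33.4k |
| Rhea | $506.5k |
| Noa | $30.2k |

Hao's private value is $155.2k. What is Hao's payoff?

Highest bid: Hao at $763.6k, so Hao wins.
Second-highest bid: Rhea at $506.5k — that is the price the winner pays.
Hao's payoff = value − price = $155.2k − $506.5k = −$351.3k.

−$351.3k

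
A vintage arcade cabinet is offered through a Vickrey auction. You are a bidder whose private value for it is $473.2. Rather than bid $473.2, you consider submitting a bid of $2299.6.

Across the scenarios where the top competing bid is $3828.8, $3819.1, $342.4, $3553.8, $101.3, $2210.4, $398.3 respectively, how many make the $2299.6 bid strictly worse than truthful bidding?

1

The deviation hurts exactly when the highest competing bid lies strictly between $473.2 and $2299.6 — overbidding then wins at a price above your value.
$3828.8: above both → same outcome either way.
$3819.1: above both → same outcome either way.
$342.4: below both → same outcome either way.
$3553.8: above both → same outcome either way.
$101.3: below both → same outcome either way.
$2210.4: inside the interval → strictly worse (loss $1737.2).
$398.3: below both → same outcome either way.
Count: 1.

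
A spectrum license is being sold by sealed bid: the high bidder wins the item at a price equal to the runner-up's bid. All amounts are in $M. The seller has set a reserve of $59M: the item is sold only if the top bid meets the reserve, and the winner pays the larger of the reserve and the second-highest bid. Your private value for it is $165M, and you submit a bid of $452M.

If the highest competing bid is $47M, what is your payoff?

$106M

Your bid $452M is the highest and exceeds the reserve.
Price = max(second-highest bid, reserve) = max($47M, $59M) = $59M.
Payoff = $165M − $59M = $106M.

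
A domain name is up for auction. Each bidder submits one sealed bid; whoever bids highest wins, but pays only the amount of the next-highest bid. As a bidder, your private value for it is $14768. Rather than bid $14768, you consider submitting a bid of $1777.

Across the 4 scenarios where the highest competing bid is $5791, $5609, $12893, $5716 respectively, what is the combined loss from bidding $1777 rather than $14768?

The deviation costs you only when the competing bid falls strictly between $1777 and $14768; elsewhere both bids give the same outcome.
$5791: truthful payoff $8977, deviation payoff $0 → loss $8977.
$5609: truthful payoff $9159, deviation payoff $0 → loss $9159.
$12893: truthful payoff $1875, deviation payoff $0 → loss $1875.
$5716: truthful payoff $9052, deviation payoff $0 → loss $9052.
Total loss = $8977 + $9159 + $1875 + $9052 = $29063.

$29063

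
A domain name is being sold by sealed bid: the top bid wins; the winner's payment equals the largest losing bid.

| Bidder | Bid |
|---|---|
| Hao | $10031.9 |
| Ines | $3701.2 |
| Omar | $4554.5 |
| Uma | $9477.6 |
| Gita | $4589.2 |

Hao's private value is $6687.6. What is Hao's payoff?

Highest bid: Hao at $10031.9, so Hao wins.
Second-highest bid: Uma at $9477.6 — that is the price the winner pays.
Hao's payoff = value − price = $6687.6 − $9477.6 = −$2790.

−$2790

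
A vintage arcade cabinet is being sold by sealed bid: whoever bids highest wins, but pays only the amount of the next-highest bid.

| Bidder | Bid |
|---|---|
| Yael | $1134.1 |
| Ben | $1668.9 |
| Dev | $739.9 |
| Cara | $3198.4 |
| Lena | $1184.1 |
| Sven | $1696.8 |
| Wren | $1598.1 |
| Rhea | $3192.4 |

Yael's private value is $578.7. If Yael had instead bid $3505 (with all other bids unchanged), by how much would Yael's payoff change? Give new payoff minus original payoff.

The highest bid among the other bidders is $3198.4; Yael's bid doesn't change that.
Original bid $1134.1: Yael is not highest (top rival bid is $3198.4); payoff $0.
Alternative bid $3505: Yael is highest, pays the top rival bid $3198.4; payoff $578.7 − $3198.4 = −$2619.7.
Change in payoff = −$2619.7 − ($0) = −$2619.7.

−$2619.7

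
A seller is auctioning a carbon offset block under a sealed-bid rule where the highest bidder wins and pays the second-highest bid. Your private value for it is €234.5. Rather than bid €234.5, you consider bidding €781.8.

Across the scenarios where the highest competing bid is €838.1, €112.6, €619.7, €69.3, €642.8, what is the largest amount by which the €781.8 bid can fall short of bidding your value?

€838.1: same outcome either way → loss €0.
€112.6: same outcome either way → loss €0.
€619.7: truthful gives €0, deviation gives −€385.2 → loss €385.2.
€69.3: same outcome either way → loss €0.
€642.8: truthful gives €0, deviation gives −€408.3 → loss €408.3.
Maximum loss: €408.3.

€408.3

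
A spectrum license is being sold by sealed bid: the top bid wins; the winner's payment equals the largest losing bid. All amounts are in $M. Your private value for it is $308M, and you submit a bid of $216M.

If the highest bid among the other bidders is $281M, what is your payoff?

Your bid $216M is below the highest competing bid $281M, so you lose.
A losing bidder pays nothing and receives nothing: payoff = $0M.

$0M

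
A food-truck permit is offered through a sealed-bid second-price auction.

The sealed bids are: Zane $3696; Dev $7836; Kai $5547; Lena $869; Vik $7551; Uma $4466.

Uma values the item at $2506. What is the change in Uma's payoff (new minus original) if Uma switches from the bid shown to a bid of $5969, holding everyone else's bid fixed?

The highest bid among the other bidders is $7836; Uma's bid doesn't change that.
Original bid $4466: Uma is not highest (top rival bid is $7836); payoff $0.
Alternative bid $5969: Uma is not highest (top rival bid is $7836); payoff $0.
Change in payoff = $0 − ($0) = $0.

$0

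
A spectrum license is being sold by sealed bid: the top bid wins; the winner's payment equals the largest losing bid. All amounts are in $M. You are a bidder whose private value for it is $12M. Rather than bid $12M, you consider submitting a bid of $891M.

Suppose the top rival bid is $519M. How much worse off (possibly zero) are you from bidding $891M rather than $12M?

Bidding your value $12M: you lose (since $12M < $519M). Payoff $0M.
Bidding $891M: you win and pay $519M. Payoff $12M − $519M = −$507M.
The competing bid $519M lies between your value and your inflated bid, so overbidding wins an item priced above your value.
Loss from deviating = $0M − (−$507M) = $507M.

$507M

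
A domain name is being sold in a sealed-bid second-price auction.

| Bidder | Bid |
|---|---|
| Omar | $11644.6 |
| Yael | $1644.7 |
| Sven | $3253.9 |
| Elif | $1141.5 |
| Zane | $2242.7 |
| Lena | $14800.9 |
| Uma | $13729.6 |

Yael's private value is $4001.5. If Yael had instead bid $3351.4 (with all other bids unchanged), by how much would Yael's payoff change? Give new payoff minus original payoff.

$0

The highest bid among the other bidders is $14800.9; Yael's bid doesn't change that.
Original bid $1644.7: Yael is not highest (top rival bid is $14800.9); payoff $0.
Alternative bid $3351.4: Yael is not highest (top rival bid is $14800.9); payoff $0.
Change in payoff = $0 − ($0) = $0.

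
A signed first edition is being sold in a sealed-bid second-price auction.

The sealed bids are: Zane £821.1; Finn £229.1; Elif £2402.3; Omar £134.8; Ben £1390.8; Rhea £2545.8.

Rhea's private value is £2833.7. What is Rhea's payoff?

£431.4

Highest bid: Rhea at £2545.8, so Rhea wins.
Second-highest bid: Elif at £2402.3 — that is the price the winner pays.
Rhea's payoff = value − price = £2833.7 − £2402.3 = £431.4.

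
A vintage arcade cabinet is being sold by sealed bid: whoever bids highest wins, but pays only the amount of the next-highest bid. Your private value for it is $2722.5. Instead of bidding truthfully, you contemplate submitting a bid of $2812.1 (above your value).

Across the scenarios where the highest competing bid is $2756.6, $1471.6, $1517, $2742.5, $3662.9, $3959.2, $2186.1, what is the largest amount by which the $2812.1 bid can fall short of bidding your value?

$2756.6: truthful gives $0, deviation gives −$34.1 → loss $34.1.
$1471.6: same outcome either way → loss $0.
$1517: same outcome either way → loss $0.
$2742.5: truthful gives $0, deviation gives −$20 → loss $20.
$3662.9: same outcome either way → loss $0.
$3959.2: same outcome either way → loss $0.
$2186.1: same outcome either way → loss $0.
Maximum loss: $34.1.

$34.1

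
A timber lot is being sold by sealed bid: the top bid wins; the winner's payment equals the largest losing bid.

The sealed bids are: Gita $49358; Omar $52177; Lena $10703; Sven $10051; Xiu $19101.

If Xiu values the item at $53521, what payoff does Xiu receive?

$0

Highest bid: Omar at $52177, so Omar wins.
Second-highest bid: Gita at $49358 — that is the price the winner pays.
Xiu did not win, so Xiu pays nothing and receives nothing: payoff $0.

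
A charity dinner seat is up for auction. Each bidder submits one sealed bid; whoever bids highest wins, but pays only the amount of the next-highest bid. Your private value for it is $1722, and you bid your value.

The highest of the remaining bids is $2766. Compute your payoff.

$0

Your bid $1722 is below the highest competing bid $2766, so you lose.
A losing bidder pays nothing and receives nothing: payoff = $0.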